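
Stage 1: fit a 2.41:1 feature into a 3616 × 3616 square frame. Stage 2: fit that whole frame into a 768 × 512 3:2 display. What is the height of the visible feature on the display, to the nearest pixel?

2.41:1 in 3616×3616: fills the width, so the feature is 3616.00 × 1500.41.
square in 768×512: fills the height, so the intermediate becomes 512.00 × 512.00 — a scale of ×0.1416.
So the feature's height is 1500.41 × 0.1416 ≈ 212.45.

212 px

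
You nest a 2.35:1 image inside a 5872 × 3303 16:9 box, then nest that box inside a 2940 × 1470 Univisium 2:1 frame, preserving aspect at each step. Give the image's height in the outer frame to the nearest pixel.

2.35:1 in 5872×3303: fills the width, so the image is 5872.00 × 2498.72.
The 16:9 canvas is height-limited in 2940×1470, giving 2613.33 × 1470.00; scale factor 0.4450.
So the image's height is 2498.72 × 0.4450 ≈ 1112.06.

1112 px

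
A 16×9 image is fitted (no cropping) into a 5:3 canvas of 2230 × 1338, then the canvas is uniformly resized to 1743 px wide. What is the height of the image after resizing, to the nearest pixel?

Fitted into 2230×1338, the image spans the width; its height is 2230 × 9/16 ≈ 1254.38 px.
Resizing to 1743 px wide multiplies everything by 0.7816: 1254.38 → 980.44 px.

980 px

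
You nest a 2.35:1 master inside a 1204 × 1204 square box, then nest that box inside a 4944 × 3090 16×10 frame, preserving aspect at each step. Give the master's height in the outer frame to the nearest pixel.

1315 px

First fit — 2.35:1 into 1204×1204 spans the width: 1204.00 × 512.34.
The square canvas is height-limited in 4944×3090, giving 3090.00 × 3090.00; scale factor 2.5664.
Applying the same ×2.5664: 512.34 → 1314.89.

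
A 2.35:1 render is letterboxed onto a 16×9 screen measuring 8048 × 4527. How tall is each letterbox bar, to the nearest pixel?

551 px

2.35:1 is wider than 16×9, so it spans the full width.
The render is 8048 / 2.350 ≈ 3424.68 px tall.
Leftover height: 4527 − 3424.68 = 1102.32 px → 551.16 each side.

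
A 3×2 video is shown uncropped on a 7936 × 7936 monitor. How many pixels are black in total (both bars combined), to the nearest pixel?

3×2 (1.500) > square (1.000), so the video fills the width.
Content height = 7936 × 2/3 ≈ 5290.6667 px.
Leftover height: 7936 − 5290.6667 = 2645.3333 px.
Across the 7936-px span: 2645.3333 × 7936 ≈ 20993365 px.

20993365 pixels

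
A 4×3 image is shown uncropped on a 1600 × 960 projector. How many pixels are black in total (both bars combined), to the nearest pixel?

4×3 is narrower than 5:3, so it spans the full height.
The image is 960 × 4/3 ≈ 1280.0000 px wide.
Black = 1600 − 1280.0000 = 320.0000 px.
Across the 960-px span: 320.0000 × 960 ≈ 307200 px.

307200 pixels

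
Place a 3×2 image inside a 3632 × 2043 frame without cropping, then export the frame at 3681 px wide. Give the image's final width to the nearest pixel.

Fitted into 3632×2043, the image spans the height; its width is 2043 × 3/2 ≈ 3064.50 px.
The frame scales by 3681/3632 = 1.0135; 3064.50 × 1.0135 ≈ 3105.84 px.

3106 px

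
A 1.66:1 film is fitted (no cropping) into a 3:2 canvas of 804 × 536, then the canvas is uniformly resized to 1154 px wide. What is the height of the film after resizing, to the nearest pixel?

695 px

Fitted into 804×536, the film spans the width; its height is 804 / 1.660 ≈ 484.34 px.
Resizing to 1154 px wide multiplies everything by 1.4353: 484.34 → 695.18 px.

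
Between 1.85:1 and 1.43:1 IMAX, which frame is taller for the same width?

1.43:1 IMAX

1.85 and 1.43; 1.85 > 1.43. The smaller width-to-height ratio is the taller frame.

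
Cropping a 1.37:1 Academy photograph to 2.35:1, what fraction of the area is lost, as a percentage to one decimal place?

41.7%

Going from 1.37:1 Academy to 2.35:1 means cutting height while keeping width.
(1.370)/(2.350) ≈ 0.583 of the area survives, leaving 41.70% discarded.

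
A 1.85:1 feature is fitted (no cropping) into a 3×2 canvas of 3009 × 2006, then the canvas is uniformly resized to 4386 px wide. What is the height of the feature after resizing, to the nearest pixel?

Fitted into 3009×2006, the feature spans the width; its height is 3009 / 1.850 ≈ 1626.49 px.
Scaling 3009 → 4386 is ×1.4576, so the height becomes 1626.49 × 1.4576 ≈ 2370.81 px.

2371 px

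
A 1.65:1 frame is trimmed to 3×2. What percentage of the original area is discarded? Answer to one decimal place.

9.1%

3×2 is narrower than 1.65:1, so the crop keeps the full height and trims the width.
(1.500)/(1.650) ≈ 0.909 of the area survives, leaving 9.09% discarded.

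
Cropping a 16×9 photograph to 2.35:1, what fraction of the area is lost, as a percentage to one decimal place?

2.35:1 is wider than 16×9, so the crop keeps the full width and trims the height.
(1.778)/(2.350) ≈ 0.757 of the area survives, leaving 24.35% discarded.

24.3%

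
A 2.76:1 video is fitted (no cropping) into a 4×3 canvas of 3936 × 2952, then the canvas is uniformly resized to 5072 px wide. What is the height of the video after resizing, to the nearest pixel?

At 3936×2952 the video is width-limited, so height = 3936 / 2.760 ≈ 1426.09 px.
Resizing to 5072 px wide multiplies everything by 1.2886: 1426.09 → 1837.68 px.

1838 px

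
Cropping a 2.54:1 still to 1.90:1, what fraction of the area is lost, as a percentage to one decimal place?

25.2%

The height stays; only width is cut (since 1.90:1 is narrower than 2.54:1).
Area ratio = (1.900)/(2.540) = 74.80%; the remaining 25.20% is cropped out.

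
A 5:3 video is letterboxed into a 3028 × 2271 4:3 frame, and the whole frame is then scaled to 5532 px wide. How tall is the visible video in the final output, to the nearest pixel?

In the 3028×2271 frame the video fills the width: height = 3028 × 3/5 ≈ 1816.80 px.
Scaling 3028 → 5532 is ×1.8269, so the height becomes 1816.80 × 1.8269 ≈ 3319.20 px.

3319 px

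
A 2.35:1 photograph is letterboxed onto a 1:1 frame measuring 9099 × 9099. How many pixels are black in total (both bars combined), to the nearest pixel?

47561247 pixels

2.35:1 (2.350) > 1:1 (1.000), so the photograph fills the width.
That makes the image 3871.9149 px tall (9099 / 2.350).
Leftover height: 9099 − 3871.9149 = 5227.0851 px.
Bar area = 5227.0851 × 9099 ≈ 47561247 px.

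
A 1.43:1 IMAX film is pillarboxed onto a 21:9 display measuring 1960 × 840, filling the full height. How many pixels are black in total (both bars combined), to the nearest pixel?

637392 pixels

The film is 840 × 1.430 ≈ 1201.2000 px wide.
Leftover width: 1960 − 1201.2000 = 758.8000 px.
Bar area = 758.8000 × 840 ≈ 637392 px.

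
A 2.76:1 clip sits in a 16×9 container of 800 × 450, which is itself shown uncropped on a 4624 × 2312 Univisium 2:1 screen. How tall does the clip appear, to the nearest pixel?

Inside the 800×450 canvas the clip is width-limited at 800.00 × 289.86.
Second fit — the 16×9 canvas into 4624×2312 spans the height: 4110.22 × 2312.00 (×5.1378 from 800×450).
So the clip's height is 289.86 × 5.1378 ≈ 1489.21.

1489 px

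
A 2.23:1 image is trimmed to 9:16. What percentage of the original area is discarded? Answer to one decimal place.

Going from 2.23:1 to 9:16 means cutting width while keeping height.
(0.562)/(2.230) ≈ 0.252 of the area survives, leaving 74.78% discarded.

74.8%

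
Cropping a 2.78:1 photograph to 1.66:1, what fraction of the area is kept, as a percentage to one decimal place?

1.66:1 is narrower than 2.78:1, so the crop keeps the full height and trims the width.
Area ratio = (1.660)/(2.780) = 59.71% retained.

59.7%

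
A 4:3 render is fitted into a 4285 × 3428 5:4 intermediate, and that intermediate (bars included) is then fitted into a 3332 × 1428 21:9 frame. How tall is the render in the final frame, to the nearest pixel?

4:3 in 4285×3428: fills the width, so the render is 4285.00 × 3213.75.
5:4 in 3332×1428: fills the height, so the intermediate becomes 1785.00 × 1428.00 — a scale of ×0.4166.
Applying the same ×0.4166: 3213.75 → 1338.75.

1339 px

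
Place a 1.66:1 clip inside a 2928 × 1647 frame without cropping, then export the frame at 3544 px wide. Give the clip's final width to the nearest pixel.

3309 px

At 2928×1647 the clip is height-limited, so width = 1647 × 1.660 ≈ 2734.02 px.
The frame scales by 3544/2928 = 1.2104; 2734.02 × 1.2104 ≈ 3309.21 px.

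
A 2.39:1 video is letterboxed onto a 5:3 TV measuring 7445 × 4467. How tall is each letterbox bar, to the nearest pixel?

676 px

Since 2.390 > 1.667, the video is width-limited.
That makes the image 3115.06 px tall (7445 / 2.390).
Leftover height: 4467 − 3115.06 = 1351.94 px → 675.97 each side.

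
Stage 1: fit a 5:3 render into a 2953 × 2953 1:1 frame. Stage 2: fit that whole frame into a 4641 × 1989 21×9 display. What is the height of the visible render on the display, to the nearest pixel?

5:3 in 2953×2953: fills the width, so the render is 2953.00 × 1771.80.
The 1:1 canvas is height-limited in 4641×1989, giving 1989.00 × 1989.00; scale factor 0.6736.
The render scales with it: height 1771.80 × 0.6736 ≈ 1193.40.

1193 px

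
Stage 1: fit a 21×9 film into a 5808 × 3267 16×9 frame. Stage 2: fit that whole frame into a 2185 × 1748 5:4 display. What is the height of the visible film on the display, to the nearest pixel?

936 px

21×9 in 5808×3267: fills the width, so the film is 5808.00 × 2489.14.
16×9 in 2185×1748: fills the width, so the intermediate becomes 2185.00 × 1229.06 — a scale of ×0.3762.
So the film's height is 2489.14 × 0.3762 ≈ 936.43.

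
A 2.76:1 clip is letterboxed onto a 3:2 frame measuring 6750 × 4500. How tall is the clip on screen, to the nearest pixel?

2.76:1 (2.760) > 3:2 (1.500), so the clip fills the width.
Content height = 6750 / 2.760 ≈ 2445.65 px.

2446 px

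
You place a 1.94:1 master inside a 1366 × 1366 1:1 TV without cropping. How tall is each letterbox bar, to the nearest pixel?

1.94:1 (1.940) > 1:1 (1.000), so the master fills the width.
That makes the image 704.12 px tall (1366 / 1.940).
Black = 1366 − 704.12 = 661.88 px, or 330.94 per bar.

331 px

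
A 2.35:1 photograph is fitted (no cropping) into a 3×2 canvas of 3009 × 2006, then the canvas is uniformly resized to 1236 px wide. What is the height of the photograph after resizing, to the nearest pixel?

526 px

Fitted into 3009×2006, the photograph spans the width; its height is 3009 / 2.350 ≈ 1280.43 px.
The frame scales by 1236/3009 = 0.4108; 1280.43 × 0.4108 ≈ 525.96 px.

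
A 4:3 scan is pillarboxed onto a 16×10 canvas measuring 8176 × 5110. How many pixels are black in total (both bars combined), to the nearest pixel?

4:3 is narrower than 16×10, so it spans the full height.
The scan is 5110 × 4/3 ≈ 6813.3333 px wide.
Leftover width: 8176 − 6813.3333 = 1362.6667 px.
Bar area = 1362.6667 × 5110 ≈ 6963227 px.

6963227 pixels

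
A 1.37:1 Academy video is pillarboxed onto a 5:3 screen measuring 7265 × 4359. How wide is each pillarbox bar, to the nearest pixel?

647 px

1.37:1 Academy is narrower than 5:3, so it spans the full height.
The video is 4359 × 1.370 ≈ 5971.83 px wide.
Leftover width: 7265 − 5971.83 = 1293.17 px → 646.59 each side.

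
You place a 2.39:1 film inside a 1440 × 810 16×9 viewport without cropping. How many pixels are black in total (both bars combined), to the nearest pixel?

Since 2.390 > 1.778, the film is width-limited.
Content height = 1440 / 2.390 ≈ 602.5105 px.
Black = 810 − 602.5105 = 207.4895 px.
Across the 1440-px span: 207.4895 × 1440 ≈ 298785 px.

298785 pixels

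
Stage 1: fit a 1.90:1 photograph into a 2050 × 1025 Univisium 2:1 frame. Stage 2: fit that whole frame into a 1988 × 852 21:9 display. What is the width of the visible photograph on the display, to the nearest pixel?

1.90:1 in 2050×1025: fills the height, so the photograph is 1947.50 × 1025.00.
Second fit — the Univisium 2:1 canvas into 1988×852 spans the height: 1704.00 × 852.00 (×0.8312 from 2050×1025).
So the photograph's width is 1947.50 × 0.8312 ≈ 1618.80.

1619 px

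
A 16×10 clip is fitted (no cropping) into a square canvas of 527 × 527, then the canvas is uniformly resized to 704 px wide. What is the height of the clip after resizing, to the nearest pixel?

440 px

In the 527×527 frame the clip fills the width: height = 527 × 10/16 ≈ 329.38 px.
Scaling 527 → 704 is ×1.3359, so the height becomes 329.38 × 1.3359 ≈ 440.00 px.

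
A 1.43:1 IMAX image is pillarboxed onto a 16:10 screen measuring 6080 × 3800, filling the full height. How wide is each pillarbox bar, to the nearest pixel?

Content width = 3800 × 1.430 ≈ 5434.00 px.
Black = 6080 − 5434.00 = 646.00 px, or 323.00 per bar.

323 px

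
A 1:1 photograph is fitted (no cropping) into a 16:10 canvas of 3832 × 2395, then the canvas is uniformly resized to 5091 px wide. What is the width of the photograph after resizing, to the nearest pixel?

3182 px

At 3832×2395 the photograph is height-limited, so width = 2395 × 1/1 ≈ 2395.00 px.
The frame scales by 5091/3832 = 1.3285; 2395.00 × 1.3285 ≈ 3181.88 px.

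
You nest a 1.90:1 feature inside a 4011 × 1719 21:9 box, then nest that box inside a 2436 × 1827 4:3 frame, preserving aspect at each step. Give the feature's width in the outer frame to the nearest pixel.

Inside the 4011×1719 canvas the feature is height-limited at 3266.10 × 1719.00.
Second fit — the 21:9 canvas into 2436×1827 spans the width: 2436.00 × 1044.00 (×0.6073 from 4011×1719).
So the feature's width is 3266.10 × 0.6073 ≈ 1983.60.

1984 px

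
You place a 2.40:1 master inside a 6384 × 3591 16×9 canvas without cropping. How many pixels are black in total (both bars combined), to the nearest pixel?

2.40:1 (2.400) > 16×9 (1.778), so the master fills the width.
Content height = 6384 / 2.400 ≈ 2660.0000 px.
Black = 3591 − 2660.0000 = 931.0000 px.
Bar area = 931.0000 × 6384 ≈ 5943504 px.

5943504 pixels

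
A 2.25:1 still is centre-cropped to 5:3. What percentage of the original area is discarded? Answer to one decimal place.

25.9%

5:3 is narrower than 2.25:1, so the crop keeps the full height and trims the width.
(1.667)/(2.250) ≈ 0.741 of the area survives, leaving 25.93% discarded.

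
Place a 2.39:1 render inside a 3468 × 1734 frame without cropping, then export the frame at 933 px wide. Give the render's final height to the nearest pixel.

In the 3468×1734 frame the render fills the width: height = 3468 / 2.390 ≈ 1451.05 px.
The frame scales by 933/3468 = 0.2690; 1451.05 × 0.2690 ≈ 390.38 px.

390 px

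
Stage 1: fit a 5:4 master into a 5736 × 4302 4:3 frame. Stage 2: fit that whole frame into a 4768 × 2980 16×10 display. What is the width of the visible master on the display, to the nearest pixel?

5:4 in 5736×4302: fills the height, so the master is 5377.50 × 4302.00.
4:3 in 4768×2980: fills the height, so the intermediate becomes 3973.33 × 2980.00 — a scale of ×0.6927.
Applying the same ×0.6927: 5377.50 → 3725.00.

3725 px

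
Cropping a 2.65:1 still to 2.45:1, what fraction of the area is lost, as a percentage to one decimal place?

7.5%

2.45:1 is narrower than 2.65:1, so the crop keeps the full height and trims the width.
Area ratio = (2.450)/(2.650) = 92.45%; the remaining 7.55% is cropped out.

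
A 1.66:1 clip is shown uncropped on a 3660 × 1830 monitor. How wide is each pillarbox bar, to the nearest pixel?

311 px

1.66:1 is narrower than Univisium 2:1, so it spans the full height.
The clip is 1830 × 1.660 ≈ 3037.80 px wide.
Leftover width: 3660 − 3037.80 = 622.20 px → 311.10 each side.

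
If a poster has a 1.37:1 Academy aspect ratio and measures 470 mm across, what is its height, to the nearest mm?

343 mm

470 / 1.370 = 343.07.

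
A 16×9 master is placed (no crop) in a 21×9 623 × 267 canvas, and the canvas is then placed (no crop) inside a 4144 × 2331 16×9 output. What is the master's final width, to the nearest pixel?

3157 px

16×9 in 623×267: fills the height, so the master is 474.67 × 267.00.
Second fit — the 21×9 canvas into 4144×2331 spans the width: 4144.00 × 1776.00 (×6.6517 from 623×267).
The master scales with it: width 474.67 × 6.6517 ≈ 3157.33.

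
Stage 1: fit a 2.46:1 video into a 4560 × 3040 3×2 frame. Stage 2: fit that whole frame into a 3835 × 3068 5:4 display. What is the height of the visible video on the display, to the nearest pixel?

1559 px

2.46:1 in 4560×3040: fills the width, so the video is 4560.00 × 1853.66.
The 3×2 canvas is width-limited in 3835×3068, giving 3835.00 × 2556.67; scale factor 0.8410.
The video scales with it: height 1853.66 × 0.8410 ≈ 1558.94.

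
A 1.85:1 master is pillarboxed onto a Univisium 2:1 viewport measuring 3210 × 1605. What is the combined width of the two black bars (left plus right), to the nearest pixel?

241 px

1.85:1 (1.850) < Univisium 2:1 (2.000), so the master fills the height.
That makes the image 2969.25 px wide (1605 × 1.850).
Leftover width: 3210 − 2969.25 = 240.75 px.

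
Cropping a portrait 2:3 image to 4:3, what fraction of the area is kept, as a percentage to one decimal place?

50.0%

4:3 is wider than portrait 2:3, so the crop keeps the full width and trims the height.
(0.667)/(1.333) ≈ 0.500 of the area survives.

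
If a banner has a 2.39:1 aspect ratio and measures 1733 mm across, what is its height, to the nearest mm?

725 mm

Height = 1733 / 2.390 = 725.10.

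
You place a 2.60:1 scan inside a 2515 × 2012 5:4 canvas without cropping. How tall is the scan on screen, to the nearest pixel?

967 px

2.60:1 (2.600) > 5:4 (1.250), so the scan fills the width.
The scan is 2515 / 2.600 ≈ 967.31 px tall.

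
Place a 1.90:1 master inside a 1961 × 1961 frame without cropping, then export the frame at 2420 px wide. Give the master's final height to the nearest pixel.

1274 px

At 1961×1961 the master is width-limited, so height = 1961 / 1.900 ≈ 1032.11 px.
The frame scales by 2420/1961 = 1.2341; 1032.11 × 1.2341 ≈ 1273.68 px.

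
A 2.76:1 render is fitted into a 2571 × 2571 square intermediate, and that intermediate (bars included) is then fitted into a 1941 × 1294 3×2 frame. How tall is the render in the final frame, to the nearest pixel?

469 px

First fit — 2.76:1 into 2571×2571 spans the width: 2571.00 × 931.52.
The square canvas is height-limited in 1941×1294, giving 1294.00 × 1294.00; scale factor 0.5033.
The render scales with it: height 931.52 × 0.5033 ≈ 468.84.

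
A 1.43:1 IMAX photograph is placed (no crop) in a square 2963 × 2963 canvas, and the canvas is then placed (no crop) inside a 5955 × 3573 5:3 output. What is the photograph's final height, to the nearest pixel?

2499 px

1.43:1 IMAX in 2963×2963: fills the width, so the photograph is 2963.00 × 2072.03.
Second fit — the square canvas into 5955×3573 spans the height: 3573.00 × 3573.00 (×1.2059 from 2963×2963).
The photograph scales with it: height 2072.03 × 1.2059 ≈ 2498.60.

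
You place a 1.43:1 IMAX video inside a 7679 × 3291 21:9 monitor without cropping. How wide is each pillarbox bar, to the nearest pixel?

1486 px

1.43:1 IMAX is narrower than 21:9, so it spans the full height.
That makes the image 4706.13 px wide (3291 × 1.430).
Leftover width: 7679 − 4706.13 = 2972.87 px → 1486.43 each side.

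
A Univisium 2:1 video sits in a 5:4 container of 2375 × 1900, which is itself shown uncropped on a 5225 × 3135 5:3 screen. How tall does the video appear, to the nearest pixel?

Univisium 2:1 in 2375×1900: fills the width, so the video is 2375.00 × 1187.50.
The 5:4 canvas is height-limited in 5225×3135, giving 3918.75 × 3135.00; scale factor 1.6500.
The video scales with it: height 1187.50 × 1.6500 ≈ 1959.38.

1959 px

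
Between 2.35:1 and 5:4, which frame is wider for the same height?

2.35 and 5:4 = 1.25; 2.35 > 1.25.

2.35:1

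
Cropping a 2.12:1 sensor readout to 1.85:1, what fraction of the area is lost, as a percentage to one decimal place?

The height stays; only width is cut (since 1.85:1 is narrower than 2.12:1).
(1.850)/(2.120) ≈ 0.873 of the area survives, leaving 12.74% discarded.

12.7%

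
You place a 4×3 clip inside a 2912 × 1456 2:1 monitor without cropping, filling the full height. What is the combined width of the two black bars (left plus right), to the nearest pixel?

That makes the image 1941.33 px wide (1456 × 4/3).
Black = 2912 − 1941.33 = 970.67 px.

971 px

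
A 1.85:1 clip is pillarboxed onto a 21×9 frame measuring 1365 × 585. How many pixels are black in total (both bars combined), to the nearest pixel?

Since 1.850 < 2.333, the clip is height-limited.
The clip is 585 × 1.850 ≈ 1082.2500 px wide.
1365 − 1082.2500 = 282.7500 px of bars.
Bar area = 282.7500 × 585 ≈ 165409 px.

165409 pixels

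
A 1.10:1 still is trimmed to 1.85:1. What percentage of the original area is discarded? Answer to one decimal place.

Going from 1.10:1 to 1.85:1 means cutting height while keeping width.
(1.100)/(1.850) ≈ 0.595 of the area survives, leaving 40.54% discarded.

40.5%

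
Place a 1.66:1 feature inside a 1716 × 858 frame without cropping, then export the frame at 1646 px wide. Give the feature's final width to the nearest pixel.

1366 px

Fitted into 1716×858, the feature spans the height; its width is 858 × 1.660 ≈ 1424.28 px.
Resizing to 1646 px wide multiplies everything by 0.9592: 1424.28 → 1366.18 px.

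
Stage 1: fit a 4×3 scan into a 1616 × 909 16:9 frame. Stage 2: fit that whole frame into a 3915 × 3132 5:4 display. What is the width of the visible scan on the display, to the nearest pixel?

2936 px

Inside the 1616×909 canvas the scan is height-limited at 1212.00 × 909.00.
The 16:9 canvas is width-limited in 3915×3132, giving 3915.00 × 2202.19; scale factor 2.4226.
Applying the same ×2.4226: 1212.00 → 2936.25.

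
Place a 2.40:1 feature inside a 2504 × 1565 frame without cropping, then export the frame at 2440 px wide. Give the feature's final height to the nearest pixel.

1017 px

At 2504×1565 the feature is width-limited, so height = 2504 / 2.400 ≈ 1043.33 px.
Scaling 2504 → 2440 is ×0.9744, so the height becomes 1043.33 × 0.9744 ≈ 1016.67 px.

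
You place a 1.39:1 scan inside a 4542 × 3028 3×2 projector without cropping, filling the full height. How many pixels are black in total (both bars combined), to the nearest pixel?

The scan is 3028 × 1.390 ≈ 4208.9200 px wide.
Black = 4542 − 4208.9200 = 333.0800 px.
That's 333.0800 × 3028 ≈ 1008566 black pixels.

1008566 pixels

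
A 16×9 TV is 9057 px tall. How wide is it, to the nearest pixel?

16101 px

9057·16/9 = 16101.33.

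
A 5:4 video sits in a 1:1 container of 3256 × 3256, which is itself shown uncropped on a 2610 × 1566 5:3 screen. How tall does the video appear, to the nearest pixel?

5:4 in 3256×3256: fills the width, so the video is 3256.00 × 2604.80.
1:1 in 2610×1566: fills the height, so the intermediate becomes 1566.00 × 1566.00 — a scale of ×0.4810.
The video scales with it: height 2604.80 × 0.4810 ≈ 1252.80.

1253 px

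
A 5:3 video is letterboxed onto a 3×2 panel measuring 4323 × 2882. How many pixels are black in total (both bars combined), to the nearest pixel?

5:3 (1.667) > 3×2 (1.500), so the video fills the width.
That makes the image 2593.8000 px tall (4323 × 3/5).
2882 − 2593.8000 = 288.2000 px of bars.
Bar area = 288.2000 × 4323 ≈ 1245889 px.

1245889 pixels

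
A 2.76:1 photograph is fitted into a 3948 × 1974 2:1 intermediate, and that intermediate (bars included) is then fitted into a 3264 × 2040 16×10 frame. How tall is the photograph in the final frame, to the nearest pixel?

First fit — 2.76:1 into 3948×1974 spans the width: 3948.00 × 1430.43.
The 2:1 canvas is width-limited in 3264×2040, giving 3264.00 × 1632.00; scale factor 0.8267.
Applying the same ×0.8267: 1430.43 → 1182.61.

1183 px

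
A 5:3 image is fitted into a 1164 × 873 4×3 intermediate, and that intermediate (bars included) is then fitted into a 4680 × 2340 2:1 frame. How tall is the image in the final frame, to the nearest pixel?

1872 px

First fit — 5:3 into 1164×873 spans the width: 1164.00 × 698.40.
The 4×3 canvas is height-limited in 4680×2340, giving 3120.00 × 2340.00; scale factor 2.6804.
So the image's height is 698.40 × 2.6804 ≈ 1872.00.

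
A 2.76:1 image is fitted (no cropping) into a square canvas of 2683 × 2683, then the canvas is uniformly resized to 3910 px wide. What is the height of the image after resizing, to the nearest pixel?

In the 2683×2683 frame the image fills the width: height = 2683 / 2.760 ≈ 972.10 px.
Resizing to 3910 px wide multiplies everything by 1.4573: 972.10 → 1416.67 px.

1417 px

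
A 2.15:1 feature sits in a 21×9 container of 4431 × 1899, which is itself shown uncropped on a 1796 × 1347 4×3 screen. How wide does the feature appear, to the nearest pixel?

1655 px

First fit — 2.15:1 into 4431×1899 spans the height: 4082.85 × 1899.00.
The 21×9 canvas is width-limited in 1796×1347, giving 1796.00 × 769.71; scale factor 0.4053.
The feature scales with it: width 4082.85 × 0.4053 ≈ 1654.89.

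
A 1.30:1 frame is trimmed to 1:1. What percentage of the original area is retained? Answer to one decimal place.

1:1 is narrower than 1.30:1, so the crop keeps the full height and trims the width.
Area ratio = (1.000)/(1.300) = 76.92% retained.

76.9%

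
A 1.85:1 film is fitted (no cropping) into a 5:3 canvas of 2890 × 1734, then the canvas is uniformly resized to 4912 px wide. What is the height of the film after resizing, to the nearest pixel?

2655 px

Fitted into 2890×1734, the film spans the width; its height is 2890 / 1.850 ≈ 1562.16 px.
The frame scales by 4912/2890 = 1.6997; 1562.16 × 1.6997 ≈ 2655.14 px.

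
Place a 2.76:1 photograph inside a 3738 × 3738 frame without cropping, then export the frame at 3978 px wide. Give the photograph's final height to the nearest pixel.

Fitted into 3738×3738, the photograph spans the width; its height is 3738 / 2.760 ≈ 1354.35 px.
Resizing to 3978 px wide multiplies everything by 1.0642: 1354.35 → 1441.30 px.

1441 px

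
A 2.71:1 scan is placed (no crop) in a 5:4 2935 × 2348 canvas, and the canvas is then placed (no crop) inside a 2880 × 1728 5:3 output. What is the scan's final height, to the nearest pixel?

797 px

Inside the 2935×2348 canvas the scan is width-limited at 2935.00 × 1083.03.
Second fit — the 5:4 canvas into 2880×1728 spans the height: 2160.00 × 1728.00 (×0.7359 from 2935×2348).
So the scan's height is 1083.03 × 0.7359 ≈ 797.05.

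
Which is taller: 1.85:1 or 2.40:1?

1.85:1

1.85 and 2.4; 2.4 > 1.85. The smaller width-to-height ratio is the taller frame.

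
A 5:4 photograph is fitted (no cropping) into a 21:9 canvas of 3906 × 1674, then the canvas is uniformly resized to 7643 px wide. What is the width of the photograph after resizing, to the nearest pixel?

Fitted into 3906×1674, the photograph spans the height; its width is 1674 × 5/4 ≈ 2092.50 px.
Scaling 3906 → 7643 is ×1.9567, so the width becomes 2092.50 × 1.9567 ≈ 4094.46 px.

4094 px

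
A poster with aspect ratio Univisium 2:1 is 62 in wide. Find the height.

31 in

Height = 62·1/2 = 31.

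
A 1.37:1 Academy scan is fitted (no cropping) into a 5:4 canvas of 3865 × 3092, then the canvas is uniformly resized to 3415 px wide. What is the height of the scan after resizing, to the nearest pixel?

Fitted into 3865×3092, the scan spans the width; its height is 3865 / 1.370 ≈ 2821.17 px.
Scaling 3865 → 3415 is ×0.8836, so the height becomes 2821.17 × 0.8836 ≈ 2492.70 px.

2493 px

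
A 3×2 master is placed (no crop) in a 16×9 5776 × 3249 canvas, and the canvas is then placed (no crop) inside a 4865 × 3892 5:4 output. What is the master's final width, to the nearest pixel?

4105 px

First fit — 3×2 into 5776×3249 spans the height: 4873.50 × 3249.00.
The 16×9 canvas is width-limited in 4865×3892, giving 4865.00 × 2736.56; scale factor 0.8423.
The master scales with it: width 4873.50 × 0.8423 ≈ 4104.84.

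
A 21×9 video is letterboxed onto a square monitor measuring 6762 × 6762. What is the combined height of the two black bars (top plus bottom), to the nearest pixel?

3864 px

21×9 (2.333) > square (1.000), so the video fills the width.
Content height = 6762 × 9/21 ≈ 2898.00 px.
Leftover height: 6762 − 2898.00 = 3864.00 px.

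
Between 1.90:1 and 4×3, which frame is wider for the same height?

1.9 and 4×3 = 1.333; 1.9 > 1.333.

1.90:1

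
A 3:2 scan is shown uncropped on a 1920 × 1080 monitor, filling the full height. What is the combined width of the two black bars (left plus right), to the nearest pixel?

300 px

The scan is 1080 × 3/2 ≈ 1620.00 px wide.
Leftover width: 1920 − 1620.00 = 300.00 px.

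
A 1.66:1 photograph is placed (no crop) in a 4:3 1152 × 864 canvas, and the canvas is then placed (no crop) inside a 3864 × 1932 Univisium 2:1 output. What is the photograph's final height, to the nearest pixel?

Inside the 1152×864 canvas the photograph is width-limited at 1152.00 × 693.98.
Second fit — the 4:3 canvas into 3864×1932 spans the height: 2576.00 × 1932.00 (×2.2361 from 1152×864).
So the photograph's height is 693.98 × 2.2361 ≈ 1551.81.

1552 px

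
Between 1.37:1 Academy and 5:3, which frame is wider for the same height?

1.37 and 5:3 = 1.667; 1.667 > 1.37.

5:3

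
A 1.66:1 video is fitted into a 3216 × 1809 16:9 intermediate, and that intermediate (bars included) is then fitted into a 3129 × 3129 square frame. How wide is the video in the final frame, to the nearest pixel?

2922 px

1.66:1 in 3216×1809: fills the height, so the video is 3002.94 × 1809.00.
Second fit — the 16:9 canvas into 3129×3129 spans the width: 3129.00 × 1760.06 (×0.9729 from 3216×1809).
So the video's width is 3002.94 × 0.9729 ≈ 2921.70.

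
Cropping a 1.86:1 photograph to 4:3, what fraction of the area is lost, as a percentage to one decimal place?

The height stays; only width is cut (since 4:3 is narrower than 1.86:1).
(1.333)/(1.860) ≈ 0.717 of the area survives, leaving 28.32% discarded.

28.3%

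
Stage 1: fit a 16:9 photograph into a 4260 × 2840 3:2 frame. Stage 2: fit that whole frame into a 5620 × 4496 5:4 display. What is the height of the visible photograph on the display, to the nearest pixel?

Inside the 4260×2840 canvas the photograph is width-limited at 4260.00 × 2396.25.
Second fit — the 3:2 canvas into 5620×4496 spans the width: 5620.00 × 3746.67 (×1.3192 from 4260×2840).
Applying the same ×1.3192: 2396.25 → 3161.25.

3161 px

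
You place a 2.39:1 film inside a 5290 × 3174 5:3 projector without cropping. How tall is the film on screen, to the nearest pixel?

2.39:1 is wider than 5:3, so it spans the full width.
The film is 5290 / 2.390 ≈ 2213.39 px tall.

2213 px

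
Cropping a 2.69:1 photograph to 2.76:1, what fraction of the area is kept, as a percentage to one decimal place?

97.5%

The width stays; only height is cut (since 2.76:1 is wider than 2.69:1).
(2.690)/(2.760) ≈ 0.975 of the area survives.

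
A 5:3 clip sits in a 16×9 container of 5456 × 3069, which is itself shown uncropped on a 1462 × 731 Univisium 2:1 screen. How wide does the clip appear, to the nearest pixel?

First fit — 5:3 into 5456×3069 spans the height: 5115.00 × 3069.00.
The 16×9 canvas is height-limited in 1462×731, giving 1299.56 × 731.00; scale factor 0.2382.
Applying the same ×0.2382: 5115.00 → 1218.33.

1218 px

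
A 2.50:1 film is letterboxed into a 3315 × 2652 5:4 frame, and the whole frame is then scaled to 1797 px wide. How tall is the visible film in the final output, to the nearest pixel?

719 px

Fitted into 3315×2652, the film spans the width; its height is 3315 / 2.500 ≈ 1326.00 px.
Resizing to 1797 px wide multiplies everything by 0.5421: 1326.00 → 718.80 px.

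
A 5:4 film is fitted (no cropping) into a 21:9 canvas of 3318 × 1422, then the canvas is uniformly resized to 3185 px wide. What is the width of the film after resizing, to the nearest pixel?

In the 3318×1422 frame the film fills the height: width = 1422 × 5/4 ≈ 1777.50 px.
Scaling 3318 → 3185 is ×0.9599, so the width becomes 1777.50 × 0.9599 ≈ 1706.25 px.

1706 px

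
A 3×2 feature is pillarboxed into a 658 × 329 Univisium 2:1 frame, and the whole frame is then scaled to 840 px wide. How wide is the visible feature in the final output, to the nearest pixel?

At 658×329 the feature is height-limited, so width = 329 × 3/2 ≈ 493.50 px.
Resizing to 840 px wide multiplies everything by 1.2766: 493.50 → 630.00 px.

630 px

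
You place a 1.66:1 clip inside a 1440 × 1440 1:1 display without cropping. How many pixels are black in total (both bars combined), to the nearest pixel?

824443 pixels

1.66:1 is wider than 1:1, so it spans the full width.
Content height = 1440 / 1.660 ≈ 867.4699 px.
1440 − 867.4699 = 572.5301 px of bars.
Bar area = 572.5301 × 1440 ≈ 824443 px.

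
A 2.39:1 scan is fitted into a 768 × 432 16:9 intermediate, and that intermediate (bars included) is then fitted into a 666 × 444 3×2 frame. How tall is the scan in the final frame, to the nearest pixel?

Inside the 768×432 canvas the scan is width-limited at 768.00 × 321.34.
16:9 in 666×444: fills the width, so the intermediate becomes 666.00 × 374.62 — a scale of ×0.8672.
The scan scales with it: height 321.34 × 0.8672 ≈ 278.66.

279 px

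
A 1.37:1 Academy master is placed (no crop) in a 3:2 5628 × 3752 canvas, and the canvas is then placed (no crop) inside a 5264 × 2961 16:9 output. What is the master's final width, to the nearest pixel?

4057 px

1.37:1 Academy in 5628×3752: fills the height, so the master is 5140.24 × 3752.00.
Second fit — the 3:2 canvas into 5264×2961 spans the height: 4441.50 × 2961.00 (×0.7892 from 5628×3752).
The master scales with it: width 5140.24 × 0.7892 ≈ 4056.57.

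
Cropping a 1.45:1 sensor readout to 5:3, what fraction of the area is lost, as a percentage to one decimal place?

The width stays; only height is cut (since 5:3 is wider than 1.45:1).
(1.450)/(1.667) ≈ 0.870 of the area survives, leaving 13.00% discarded.

13.0%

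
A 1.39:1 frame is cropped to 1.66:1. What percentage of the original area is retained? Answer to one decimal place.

Going from 1.39:1 to 1.66:1 means cutting height while keeping width.
Fraction kept = (1.390)/(1.660) ≈ 83.73%.

83.7%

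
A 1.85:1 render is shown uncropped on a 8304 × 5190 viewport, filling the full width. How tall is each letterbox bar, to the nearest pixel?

351 px

Content height = 8304 / 1.850 ≈ 4488.65 px.
Black = 5190 − 4488.65 = 701.35 px, or 350.68 per bar.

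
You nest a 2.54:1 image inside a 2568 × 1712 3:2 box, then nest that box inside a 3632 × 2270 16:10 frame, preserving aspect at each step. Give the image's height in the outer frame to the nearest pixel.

1341 px

First fit — 2.54:1 into 2568×1712 spans the width: 2568.00 × 1011.02.
Second fit — the 3:2 canvas into 3632×2270 spans the height: 3405.00 × 2270.00 (×1.3259 from 2568×1712).
Applying the same ×1.3259: 1011.02 → 1340.55.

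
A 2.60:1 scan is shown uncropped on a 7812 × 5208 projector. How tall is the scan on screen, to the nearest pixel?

3005 px

Since 2.600 > 1.500, the scan is width-limited.
That makes the image 3004.62 px tall (7812 / 2.600).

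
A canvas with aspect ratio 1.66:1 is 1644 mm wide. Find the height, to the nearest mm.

990 mm

At 1.66:1, 1644 / 1.660 ≈ 990.36.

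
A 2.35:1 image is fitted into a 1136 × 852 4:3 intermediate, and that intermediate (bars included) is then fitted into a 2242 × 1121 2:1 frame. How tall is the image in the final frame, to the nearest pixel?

636 px

First fit — 2.35:1 into 1136×852 spans the width: 1136.00 × 483.40.
The 4:3 canvas is height-limited in 2242×1121, giving 1494.67 × 1121.00; scale factor 1.3157.
The image scales with it: height 483.40 × 1.3157 ≈ 636.03.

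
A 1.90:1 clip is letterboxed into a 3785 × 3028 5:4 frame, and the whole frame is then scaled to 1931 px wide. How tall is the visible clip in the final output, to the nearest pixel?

1016 px

Fitted into 3785×3028, the clip spans the width; its height is 3785 / 1.900 ≈ 1992.11 px.
The frame scales by 1931/3785 = 0.5102; 1992.11 × 0.5102 ≈ 1016.32 px.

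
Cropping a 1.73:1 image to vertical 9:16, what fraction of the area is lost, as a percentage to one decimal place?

Going from 1.73:1 to vertical 9:16 means cutting width while keeping height.
Area ratio = (0.562)/(1.730) = 32.51%; the remaining 67.49% is cropped out.

67.5%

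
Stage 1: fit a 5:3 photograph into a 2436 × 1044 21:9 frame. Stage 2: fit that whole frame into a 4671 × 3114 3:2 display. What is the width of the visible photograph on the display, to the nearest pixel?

First fit — 5:3 into 2436×1044 spans the height: 1740.00 × 1044.00.
The 21:9 canvas is width-limited in 4671×3114, giving 4671.00 × 2001.86; scale factor 1.9175.
So the photograph's width is 1740.00 × 1.9175 ≈ 3336.43.

3336 px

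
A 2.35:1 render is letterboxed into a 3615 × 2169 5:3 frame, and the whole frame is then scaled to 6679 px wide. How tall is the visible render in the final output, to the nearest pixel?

Fitted into 3615×2169, the render spans the width; its height is 3615 / 2.350 ≈ 1538.30 px.
Scaling 3615 → 6679 is ×1.8476, so the height becomes 1538.30 × 1.8476 ≈ 2842.13 px.

2842 px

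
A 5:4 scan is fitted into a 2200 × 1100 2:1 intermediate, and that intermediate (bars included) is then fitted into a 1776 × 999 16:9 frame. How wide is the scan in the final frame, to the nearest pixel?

5:4 in 2200×1100: fills the height, so the scan is 1375.00 × 1100.00.
2:1 in 1776×999: fills the width, so the intermediate becomes 1776.00 × 888.00 — a scale of ×0.8073.
So the scan's width is 1375.00 × 0.8073 ≈ 1110.00.

1110 px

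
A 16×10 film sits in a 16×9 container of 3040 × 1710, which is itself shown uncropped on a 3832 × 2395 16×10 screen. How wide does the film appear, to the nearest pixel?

16×10 in 3040×1710: fills the height, so the film is 2736.00 × 1710.00.
Second fit — the 16×9 canvas into 3832×2395 spans the width: 3832.00 × 2155.50 (×1.2605 from 3040×1710).
Applying the same ×1.2605: 2736.00 → 3448.80.

3449 px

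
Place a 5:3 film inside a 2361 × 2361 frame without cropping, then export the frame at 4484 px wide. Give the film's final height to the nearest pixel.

2690 px

In the 2361×2361 frame the film fills the width: height = 2361 × 3/5 ≈ 1416.60 px.
Scaling 2361 → 4484 is ×1.8992, so the height becomes 1416.60 × 1.8992 ≈ 2690.40 px.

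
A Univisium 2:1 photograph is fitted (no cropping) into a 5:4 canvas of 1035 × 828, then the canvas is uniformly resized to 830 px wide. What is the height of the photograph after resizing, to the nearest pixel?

415 px

Fitted into 1035×828, the photograph spans the width; its height is 1035 × 1/2 ≈ 517.50 px.
Scaling 1035 → 830 is ×0.8019, so the height becomes 517.50 × 0.8019 ≈ 415.00 px.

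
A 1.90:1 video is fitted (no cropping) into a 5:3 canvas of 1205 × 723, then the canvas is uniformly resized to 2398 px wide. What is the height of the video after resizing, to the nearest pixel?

At 1205×723 the video is width-limited, so height = 1205 / 1.900 ≈ 634.21 px.
Scaling 1205 → 2398 is ×1.9900, so the height becomes 634.21 × 1.9900 ≈ 1262.11 px.

1262 px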